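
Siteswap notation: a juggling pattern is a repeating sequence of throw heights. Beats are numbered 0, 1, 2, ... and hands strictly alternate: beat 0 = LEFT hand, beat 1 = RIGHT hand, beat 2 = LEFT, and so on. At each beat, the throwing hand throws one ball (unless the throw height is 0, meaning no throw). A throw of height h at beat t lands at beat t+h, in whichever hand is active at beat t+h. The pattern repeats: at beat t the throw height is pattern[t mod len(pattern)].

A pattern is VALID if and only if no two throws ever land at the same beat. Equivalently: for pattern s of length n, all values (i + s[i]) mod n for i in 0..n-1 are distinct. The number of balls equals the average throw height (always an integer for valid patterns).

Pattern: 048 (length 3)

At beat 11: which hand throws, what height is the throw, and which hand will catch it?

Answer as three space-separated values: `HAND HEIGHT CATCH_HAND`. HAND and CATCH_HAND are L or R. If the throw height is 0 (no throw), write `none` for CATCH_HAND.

Answer: R 8 R

Derivation:
Beat 11: 11 mod 2 = 1, so hand = R
Throw height = pattern[11 mod 3] = pattern[2] = 8
Lands at beat 11+8=19, 19 mod 2 = 1, so catch hand = R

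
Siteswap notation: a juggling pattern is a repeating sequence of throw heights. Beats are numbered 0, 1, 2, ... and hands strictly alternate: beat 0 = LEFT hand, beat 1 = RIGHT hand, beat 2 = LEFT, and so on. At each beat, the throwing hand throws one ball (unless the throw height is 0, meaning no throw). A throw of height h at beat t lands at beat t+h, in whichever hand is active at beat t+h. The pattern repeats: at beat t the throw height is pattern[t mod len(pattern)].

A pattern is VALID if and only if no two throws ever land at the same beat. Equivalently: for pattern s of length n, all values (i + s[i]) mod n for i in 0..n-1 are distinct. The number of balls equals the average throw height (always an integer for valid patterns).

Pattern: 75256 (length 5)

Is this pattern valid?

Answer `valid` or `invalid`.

Answer: valid

Derivation:
i=0: (i + s[i]) mod n = (0 + 7) mod 5 = 2
i=1: (i + s[i]) mod n = (1 + 5) mod 5 = 1
i=2: (i + s[i]) mod n = (2 + 2) mod 5 = 4
i=3: (i + s[i]) mod n = (3 + 5) mod 5 = 3
i=4: (i + s[i]) mod n = (4 + 6) mod 5 = 0
Residues: [2, 1, 4, 3, 0], distinct: True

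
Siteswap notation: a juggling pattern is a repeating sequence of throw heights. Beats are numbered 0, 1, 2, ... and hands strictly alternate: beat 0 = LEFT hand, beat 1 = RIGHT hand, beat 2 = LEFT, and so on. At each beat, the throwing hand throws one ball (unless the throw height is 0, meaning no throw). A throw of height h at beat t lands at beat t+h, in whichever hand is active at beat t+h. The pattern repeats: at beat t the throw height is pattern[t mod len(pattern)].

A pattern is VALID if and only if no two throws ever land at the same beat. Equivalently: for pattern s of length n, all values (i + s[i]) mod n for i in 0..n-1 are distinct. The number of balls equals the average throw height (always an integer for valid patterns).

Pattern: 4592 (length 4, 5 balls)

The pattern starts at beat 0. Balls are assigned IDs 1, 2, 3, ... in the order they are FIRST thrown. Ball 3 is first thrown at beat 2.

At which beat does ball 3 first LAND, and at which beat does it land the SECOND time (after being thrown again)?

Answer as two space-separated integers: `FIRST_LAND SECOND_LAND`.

Answer: 11 13

Derivation:
Beat 0 (L): throw ball1 h=4 -> lands@4:L; in-air after throw: [b1@4:L]
Beat 1 (R): throw ball2 h=5 -> lands@6:L; in-air after throw: [b1@4:L b2@6:L]
Beat 2 (L): throw ball3 h=9 -> lands@11:R; in-air after throw: [b1@4:L b2@6:L b3@11:R]
Beat 3 (R): throw ball4 h=2 -> lands@5:R; in-air after throw: [b1@4:L b4@5:R b2@6:L b3@11:R]
Beat 4 (L): throw ball1 h=4 -> lands@8:L; in-air after throw: [b4@5:R b2@6:L b1@8:L b3@11:R]
Beat 5 (R): throw ball4 h=5 -> lands@10:L; in-air after throw: [b2@6:L b1@8:L b4@10:L b3@11:R]
Beat 6 (L): throw ball2 h=9 -> lands@15:R; in-air after throw: [b1@8:L b4@10:L b3@11:R b2@15:R]
Beat 7 (R): throw ball5 h=2 -> lands@9:R; in-air after throw: [b1@8:L b5@9:R b4@10:L b3@11:R b2@15:R]
Beat 8 (L): throw ball1 h=4 -> lands@12:L; in-air after throw: [b5@9:R b4@10:L b3@11:R b1@12:L b2@15:R]
Beat 9 (R): throw ball5 h=5 -> lands@14:L; in-air after throw: [b4@10:L b3@11:R b1@12:L b5@14:L b2@15:R]
Beat 10 (L): throw ball4 h=9 -> lands@19:R; in-air after throw: [b3@11:R b1@12:L b5@14:L b2@15:R b4@19:R]
Beat 11 (R): throw ball3 h=2 -> lands@13:R; in-air after throw: [b1@12:L b3@13:R b5@14:L b2@15:R b4@19:R]
Beat 12 (L): throw ball1 h=4 -> lands@16:L; in-air after throw: [b3@13:R b5@14:L b2@15:R b1@16:L b4@19:R]
Beat 13 (R): throw ball3 h=5 -> lands@18:L; in-air after throw: [b5@14:L b2@15:R b1@16:L b3@18:L b4@19:R]
Ball 3: thrown@2 h=9 -> first land @11; rethrown@11 h=2 -> second land @13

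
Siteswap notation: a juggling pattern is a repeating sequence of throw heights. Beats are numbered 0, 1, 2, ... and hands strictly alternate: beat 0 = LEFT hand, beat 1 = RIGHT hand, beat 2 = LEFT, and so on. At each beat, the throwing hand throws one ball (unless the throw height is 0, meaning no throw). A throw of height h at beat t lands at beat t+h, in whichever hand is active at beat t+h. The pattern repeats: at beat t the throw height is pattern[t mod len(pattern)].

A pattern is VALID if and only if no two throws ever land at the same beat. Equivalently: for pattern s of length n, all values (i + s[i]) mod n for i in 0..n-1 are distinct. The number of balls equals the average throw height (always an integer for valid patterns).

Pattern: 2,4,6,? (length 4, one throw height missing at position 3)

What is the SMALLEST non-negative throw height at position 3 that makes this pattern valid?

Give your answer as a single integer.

Answer: 0

Derivation:
i=0: (0 + 2) mod 4 = 2
i=1: (1 + 4) mod 4 = 1
i=2: (2 + 6) mod 4 = 0
i=3: s[i]=? (unknown)
Known residues: [0, 1, 2]; need a permutation of 0..3, so missing residue r = 3
Need (3 + s) mod 4 = 3; smallest s = (3 - 3) mod 4 = 0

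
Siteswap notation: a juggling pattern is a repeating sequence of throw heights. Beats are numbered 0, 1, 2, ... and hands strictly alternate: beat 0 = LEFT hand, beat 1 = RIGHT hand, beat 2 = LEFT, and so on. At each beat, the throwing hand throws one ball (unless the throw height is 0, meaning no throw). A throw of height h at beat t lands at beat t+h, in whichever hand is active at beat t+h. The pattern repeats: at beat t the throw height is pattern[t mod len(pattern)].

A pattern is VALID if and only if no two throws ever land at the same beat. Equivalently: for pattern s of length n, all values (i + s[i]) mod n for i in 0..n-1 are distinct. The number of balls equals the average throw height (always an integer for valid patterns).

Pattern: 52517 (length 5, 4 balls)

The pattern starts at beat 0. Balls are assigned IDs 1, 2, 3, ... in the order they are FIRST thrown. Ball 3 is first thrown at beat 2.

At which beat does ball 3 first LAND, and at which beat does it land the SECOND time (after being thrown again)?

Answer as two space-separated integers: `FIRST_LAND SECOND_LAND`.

Answer: 7 12

Derivation:
Beat 0 (L): throw ball1 h=5 -> lands@5:R; in-air after throw: [b1@5:R]
Beat 1 (R): throw ball2 h=2 -> lands@3:R; in-air after throw: [b2@3:R b1@5:R]
Beat 2 (L): throw ball3 h=5 -> lands@7:R; in-air after throw: [b2@3:R b1@5:R b3@7:R]
Beat 3 (R): throw ball2 h=1 -> lands@4:L; in-air after throw: [b2@4:L b1@5:R b3@7:R]
Beat 4 (L): throw ball2 h=7 -> lands@11:R; in-air after throw: [b1@5:R b3@7:R b2@11:R]
Beat 5 (R): throw ball1 h=5 -> lands@10:L; in-air after throw: [b3@7:R b1@10:L b2@11:R]
Beat 6 (L): throw ball4 h=2 -> lands@8:L; in-air after throw: [b3@7:R b4@8:L b1@10:L b2@11:R]
Beat 7 (R): throw ball3 h=5 -> lands@12:L; in-air after throw: [b4@8:L b1@10:L b2@11:R b3@12:L]
Beat 8 (L): throw ball4 h=1 -> lands@9:R; in-air after throw: [b4@9:R b1@10:L b2@11:R b3@12:L]
Beat 9 (R): throw ball4 h=7 -> lands@16:L; in-air after throw: [b1@10:L b2@11:R b3@12:L b4@16:L]
Beat 10 (L): throw ball1 h=5 -> lands@15:R; in-air after throw: [b2@11:R b3@12:L b1@15:R b4@16:L]
Beat 11 (R): throw ball2 h=2 -> lands@13:R; in-air after throw: [b3@12:L b2@13:R b1@15:R b4@16:L]
Beat 12 (L): throw ball3 h=5 -> lands@17:R; in-air after throw: [b2@13:R b1@15:R b4@16:L b3@17:R]
Ball 3: thrown@2 h=5 -> first land @7; rethrown@7 h=5 -> second land @12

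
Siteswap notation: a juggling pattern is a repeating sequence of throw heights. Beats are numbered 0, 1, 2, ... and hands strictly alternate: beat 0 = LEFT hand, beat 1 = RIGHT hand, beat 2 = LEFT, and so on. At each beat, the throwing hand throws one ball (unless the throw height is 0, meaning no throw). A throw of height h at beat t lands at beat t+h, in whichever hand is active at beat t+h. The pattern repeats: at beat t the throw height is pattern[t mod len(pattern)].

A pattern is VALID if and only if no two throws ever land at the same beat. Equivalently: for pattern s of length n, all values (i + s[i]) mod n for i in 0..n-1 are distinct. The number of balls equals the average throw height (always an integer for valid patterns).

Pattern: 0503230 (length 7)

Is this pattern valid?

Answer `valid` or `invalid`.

i=0: (i + s[i]) mod n = (0 + 0) mod 7 = 0
i=1: (i + s[i]) mod n = (1 + 5) mod 7 = 6
i=2: (i + s[i]) mod n = (2 + 0) mod 7 = 2
i=3: (i + s[i]) mod n = (3 + 3) mod 7 = 6
i=4: (i + s[i]) mod n = (4 + 2) mod 7 = 6
i=5: (i + s[i]) mod n = (5 + 3) mod 7 = 1
i=6: (i + s[i]) mod n = (6 + 0) mod 7 = 6
Residues: [0, 6, 2, 6, 6, 1, 6], distinct: False

Answer: invalid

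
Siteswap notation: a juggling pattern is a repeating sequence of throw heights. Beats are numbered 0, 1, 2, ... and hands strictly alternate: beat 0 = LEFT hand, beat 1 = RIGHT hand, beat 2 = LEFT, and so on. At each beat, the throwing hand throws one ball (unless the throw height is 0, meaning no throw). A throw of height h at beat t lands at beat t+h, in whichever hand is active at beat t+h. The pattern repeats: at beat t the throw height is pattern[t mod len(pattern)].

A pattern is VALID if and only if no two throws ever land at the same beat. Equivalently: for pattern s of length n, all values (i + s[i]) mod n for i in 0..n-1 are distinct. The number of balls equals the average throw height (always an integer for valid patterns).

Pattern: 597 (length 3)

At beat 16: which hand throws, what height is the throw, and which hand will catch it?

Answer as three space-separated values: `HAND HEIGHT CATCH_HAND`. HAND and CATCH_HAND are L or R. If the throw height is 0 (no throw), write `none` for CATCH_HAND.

Beat 16: 16 mod 2 = 0, so hand = L
Throw height = pattern[16 mod 3] = pattern[1] = 9
Lands at beat 16+9=25, 25 mod 2 = 1, so catch hand = R

Answer: L 9 R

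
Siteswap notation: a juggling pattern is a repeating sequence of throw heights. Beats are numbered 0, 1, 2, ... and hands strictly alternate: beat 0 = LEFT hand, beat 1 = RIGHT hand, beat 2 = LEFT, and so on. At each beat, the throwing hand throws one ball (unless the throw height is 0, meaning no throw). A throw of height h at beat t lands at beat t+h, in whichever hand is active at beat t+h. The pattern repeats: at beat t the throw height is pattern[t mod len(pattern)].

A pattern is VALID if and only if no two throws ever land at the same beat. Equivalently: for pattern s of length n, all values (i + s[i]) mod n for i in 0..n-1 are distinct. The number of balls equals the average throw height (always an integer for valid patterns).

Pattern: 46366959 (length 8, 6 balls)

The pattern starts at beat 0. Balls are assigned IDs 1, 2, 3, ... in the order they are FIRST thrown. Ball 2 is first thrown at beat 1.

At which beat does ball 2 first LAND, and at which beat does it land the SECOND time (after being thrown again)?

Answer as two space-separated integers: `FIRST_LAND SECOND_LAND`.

Answer: 7 16

Derivation:
Beat 0 (L): throw ball1 h=4 -> lands@4:L; in-air after throw: [b1@4:L]
Beat 1 (R): throw ball2 h=6 -> lands@7:R; in-air after throw: [b1@4:L b2@7:R]
Beat 2 (L): throw ball3 h=3 -> lands@5:R; in-air after throw: [b1@4:L b3@5:R b2@7:R]
Beat 3 (R): throw ball4 h=6 -> lands@9:R; in-air after throw: [b1@4:L b3@5:R b2@7:R b4@9:R]
Beat 4 (L): throw ball1 h=6 -> lands@10:L; in-air after throw: [b3@5:R b2@7:R b4@9:R b1@10:L]
Beat 5 (R): throw ball3 h=9 -> lands@14:L; in-air after throw: [b2@7:R b4@9:R b1@10:L b3@14:L]
Beat 6 (L): throw ball5 h=5 -> lands@11:R; in-air after throw: [b2@7:R b4@9:R b1@10:L b5@11:R b3@14:L]
Beat 7 (R): throw ball2 h=9 -> lands@16:L; in-air after throw: [b4@9:R b1@10:L b5@11:R b3@14:L b2@16:L]
Beat 8 (L): throw ball6 h=4 -> lands@12:L; in-air after throw: [b4@9:R b1@10:L b5@11:R b6@12:L b3@14:L b2@16:L]
Beat 9 (R): throw ball4 h=6 -> lands@15:R; in-air after throw: [b1@10:L b5@11:R b6@12:L b3@14:L b4@15:R b2@16:L]
Beat 10 (L): throw ball1 h=3 -> lands@13:R; in-air after throw: [b5@11:R b6@12:L b1@13:R b3@14:L b4@15:R b2@16:L]
Beat 11 (R): throw ball5 h=6 -> lands@17:R; in-air after throw: [b6@12:L b1@13:R b3@14:L b4@15:R b2@16:L b5@17:R]
Beat 12 (L): throw ball6 h=6 -> lands@18:L; in-air after throw: [b1@13:R b3@14:L b4@15:R b2@16:L b5@17:R b6@18:L]
Beat 13 (R): throw ball1 h=9 -> lands@22:L; in-air after throw: [b3@14:L b4@15:R b2@16:L b5@17:R b6@18:L b1@22:L]
Beat 14 (L): throw ball3 h=5 -> lands@19:R; in-air after throw: [b4@15:R b2@16:L b5@17:R b6@18:L b3@19:R b1@22:L]
Beat 15 (R): throw ball4 h=9 -> lands@24:L; in-air after throw: [b2@16:L b5@17:R b6@18:L b3@19:R b1@22:L b4@24:L]
Beat 16 (L): throw ball2 h=4 -> lands@20:L; in-air after throw: [b5@17:R b6@18:L b3@19:R b2@20:L b1@22:L b4@24:L]
Ball 2: thrown@1 h=6 -> first land @7; rethrown@7 h=9 -> second land @16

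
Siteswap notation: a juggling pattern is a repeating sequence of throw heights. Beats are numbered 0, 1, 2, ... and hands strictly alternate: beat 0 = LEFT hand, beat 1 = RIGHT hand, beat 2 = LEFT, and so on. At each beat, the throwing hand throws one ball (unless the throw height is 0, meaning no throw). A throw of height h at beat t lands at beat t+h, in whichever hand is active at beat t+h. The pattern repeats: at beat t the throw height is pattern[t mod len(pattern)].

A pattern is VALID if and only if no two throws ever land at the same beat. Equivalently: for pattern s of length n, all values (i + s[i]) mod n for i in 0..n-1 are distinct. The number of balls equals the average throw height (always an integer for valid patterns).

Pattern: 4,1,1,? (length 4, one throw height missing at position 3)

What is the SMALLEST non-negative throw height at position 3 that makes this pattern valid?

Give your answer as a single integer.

Answer: 2

Derivation:
i=0: (0 + 4) mod 4 = 0
i=1: (1 + 1) mod 4 = 2
i=2: (2 + 1) mod 4 = 3
i=3: s[i]=? (unknown)
Known residues: [0, 2, 3]; need a permutation of 0..3, so missing residue r = 1
Need (3 + s) mod 4 = 1; smallest s = (1 - 3) mod 4 = 2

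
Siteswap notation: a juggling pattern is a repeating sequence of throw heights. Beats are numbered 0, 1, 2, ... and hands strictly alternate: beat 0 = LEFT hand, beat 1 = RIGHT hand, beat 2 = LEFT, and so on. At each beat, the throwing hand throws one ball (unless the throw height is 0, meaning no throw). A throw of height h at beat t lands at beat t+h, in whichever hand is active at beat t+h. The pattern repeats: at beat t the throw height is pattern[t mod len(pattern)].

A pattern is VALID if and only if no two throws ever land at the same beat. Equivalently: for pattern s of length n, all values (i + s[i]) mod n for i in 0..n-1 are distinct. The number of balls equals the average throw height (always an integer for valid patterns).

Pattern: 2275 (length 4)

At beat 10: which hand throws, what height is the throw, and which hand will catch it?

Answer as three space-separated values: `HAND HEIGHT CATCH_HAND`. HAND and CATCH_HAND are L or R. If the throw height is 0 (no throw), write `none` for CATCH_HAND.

Beat 10: 10 mod 2 = 0, so hand = L
Throw height = pattern[10 mod 4] = pattern[2] = 7
Lands at beat 10+7=17, 17 mod 2 = 1, so catch hand = R

Answer: L 7 R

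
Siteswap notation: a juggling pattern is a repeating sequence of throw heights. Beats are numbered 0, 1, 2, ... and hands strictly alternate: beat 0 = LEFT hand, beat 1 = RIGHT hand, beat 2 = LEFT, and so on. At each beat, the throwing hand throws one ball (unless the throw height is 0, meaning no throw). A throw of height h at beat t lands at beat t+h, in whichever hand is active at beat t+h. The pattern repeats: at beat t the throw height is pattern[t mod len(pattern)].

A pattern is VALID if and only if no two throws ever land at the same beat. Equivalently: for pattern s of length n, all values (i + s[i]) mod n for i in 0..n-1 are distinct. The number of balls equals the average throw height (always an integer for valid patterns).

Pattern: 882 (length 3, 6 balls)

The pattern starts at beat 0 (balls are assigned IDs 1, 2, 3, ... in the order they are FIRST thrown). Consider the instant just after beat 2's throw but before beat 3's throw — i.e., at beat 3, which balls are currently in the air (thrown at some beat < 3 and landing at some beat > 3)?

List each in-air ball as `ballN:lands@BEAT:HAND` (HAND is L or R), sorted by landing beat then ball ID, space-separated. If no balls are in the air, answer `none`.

Beat 0 (L): throw ball1 h=8 -> lands@8:L; in-air after throw: [b1@8:L]
Beat 1 (R): throw ball2 h=8 -> lands@9:R; in-air after throw: [b1@8:L b2@9:R]
Beat 2 (L): throw ball3 h=2 -> lands@4:L; in-air after throw: [b3@4:L b1@8:L b2@9:R]
Beat 3 (R): throw ball4 h=8 -> lands@11:R; in-air after throw: [b3@4:L b1@8:L b2@9:R b4@11:R]

Answer: ball3:lands@4:L ball1:lands@8:L ball2:lands@9:R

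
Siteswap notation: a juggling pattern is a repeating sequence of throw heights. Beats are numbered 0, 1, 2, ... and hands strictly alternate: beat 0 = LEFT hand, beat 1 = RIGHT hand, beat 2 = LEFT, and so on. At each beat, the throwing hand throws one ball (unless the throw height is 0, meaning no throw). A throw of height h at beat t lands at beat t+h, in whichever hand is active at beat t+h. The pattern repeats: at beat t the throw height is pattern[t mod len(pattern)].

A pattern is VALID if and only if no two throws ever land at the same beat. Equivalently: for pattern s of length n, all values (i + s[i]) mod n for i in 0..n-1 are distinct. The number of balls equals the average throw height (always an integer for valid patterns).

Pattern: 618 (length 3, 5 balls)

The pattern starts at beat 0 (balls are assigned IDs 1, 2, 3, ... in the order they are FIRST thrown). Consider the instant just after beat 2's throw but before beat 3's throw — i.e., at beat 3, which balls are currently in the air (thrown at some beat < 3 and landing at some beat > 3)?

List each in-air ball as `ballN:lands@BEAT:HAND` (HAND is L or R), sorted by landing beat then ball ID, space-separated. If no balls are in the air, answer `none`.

Beat 0 (L): throw ball1 h=6 -> lands@6:L; in-air after throw: [b1@6:L]
Beat 1 (R): throw ball2 h=1 -> lands@2:L; in-air after throw: [b2@2:L b1@6:L]
Beat 2 (L): throw ball2 h=8 -> lands@10:L; in-air after throw: [b1@6:L b2@10:L]
Beat 3 (R): throw ball3 h=6 -> lands@9:R; in-air after throw: [b1@6:L b3@9:R b2@10:L]

Answer: ball1:lands@6:L ball2:lands@10:L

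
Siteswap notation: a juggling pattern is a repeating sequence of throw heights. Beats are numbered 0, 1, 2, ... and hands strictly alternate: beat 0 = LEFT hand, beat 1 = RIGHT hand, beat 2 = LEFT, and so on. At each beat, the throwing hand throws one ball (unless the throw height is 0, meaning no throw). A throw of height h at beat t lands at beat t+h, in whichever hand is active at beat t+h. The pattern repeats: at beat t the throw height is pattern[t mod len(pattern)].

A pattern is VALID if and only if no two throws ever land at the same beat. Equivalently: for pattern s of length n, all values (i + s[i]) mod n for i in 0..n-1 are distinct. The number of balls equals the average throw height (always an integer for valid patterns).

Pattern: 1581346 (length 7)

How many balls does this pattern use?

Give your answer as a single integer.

Pattern = [1, 5, 8, 1, 3, 4, 6], length n = 7
  position 0: throw height = 1, running sum = 1
  position 1: throw height = 5, running sum = 6
  position 2: throw height = 8, running sum = 14
  position 3: throw height = 1, running sum = 15
  position 4: throw height = 3, running sum = 18
  position 5: throw height = 4, running sum = 22
  position 6: throw height = 6, running sum = 28
Total sum = 28; balls = sum / n = 28 / 7 = 4

Answer: 4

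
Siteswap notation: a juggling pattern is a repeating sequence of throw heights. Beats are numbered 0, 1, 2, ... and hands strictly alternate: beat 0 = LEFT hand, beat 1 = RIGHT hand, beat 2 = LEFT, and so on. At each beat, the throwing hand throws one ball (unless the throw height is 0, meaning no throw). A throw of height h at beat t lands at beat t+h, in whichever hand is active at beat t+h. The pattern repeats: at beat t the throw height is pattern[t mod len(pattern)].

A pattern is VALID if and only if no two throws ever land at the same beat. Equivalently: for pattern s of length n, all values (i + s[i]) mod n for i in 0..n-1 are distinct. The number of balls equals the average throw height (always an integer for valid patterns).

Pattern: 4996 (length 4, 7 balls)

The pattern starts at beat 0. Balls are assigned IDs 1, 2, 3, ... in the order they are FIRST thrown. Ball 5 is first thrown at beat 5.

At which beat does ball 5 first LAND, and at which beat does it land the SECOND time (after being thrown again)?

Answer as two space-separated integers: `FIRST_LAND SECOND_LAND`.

Beat 0 (L): throw ball1 h=4 -> lands@4:L; in-air after throw: [b1@4:L]
Beat 1 (R): throw ball2 h=9 -> lands@10:L; in-air after throw: [b1@4:L b2@10:L]
Beat 2 (L): throw ball3 h=9 -> lands@11:R; in-air after throw: [b1@4:L b2@10:L b3@11:R]
Beat 3 (R): throw ball4 h=6 -> lands@9:R; in-air after throw: [b1@4:L b4@9:R b2@10:L b3@11:R]
Beat 4 (L): throw ball1 h=4 -> lands@8:L; in-air after throw: [b1@8:L b4@9:R b2@10:L b3@11:R]
Beat 5 (R): throw ball5 h=9 -> lands@14:L; in-air after throw: [b1@8:L b4@9:R b2@10:L b3@11:R b5@14:L]
Beat 6 (L): throw ball6 h=9 -> lands@15:R; in-air after throw: [b1@8:L b4@9:R b2@10:L b3@11:R b5@14:L b6@15:R]
Beat 7 (R): throw ball7 h=6 -> lands@13:R; in-air after throw: [b1@8:L b4@9:R b2@10:L b3@11:R b7@13:R b5@14:L b6@15:R]
Beat 8 (L): throw ball1 h=4 -> lands@12:L; in-air after throw: [b4@9:R b2@10:L b3@11:R b1@12:L b7@13:R b5@14:L b6@15:R]
Beat 9 (R): throw ball4 h=9 -> lands@18:L; in-air after throw: [b2@10:L b3@11:R b1@12:L b7@13:R b5@14:L b6@15:R b4@18:L]
Beat 10 (L): throw ball2 h=9 -> lands@19:R; in-air after throw: [b3@11:R b1@12:L b7@13:R b5@14:L b6@15:R b4@18:L b2@19:R]
Beat 11 (R): throw ball3 h=6 -> lands@17:R; in-air after throw: [b1@12:L b7@13:R b5@14:L b6@15:R b3@17:R b4@18:L b2@19:R]
Beat 12 (L): throw ball1 h=4 -> lands@16:L; in-air after throw: [b7@13:R b5@14:L b6@15:R b1@16:L b3@17:R b4@18:L b2@19:R]
Beat 13 (R): throw ball7 h=9 -> lands@22:L; in-air after throw: [b5@14:L b6@15:R b1@16:L b3@17:R b4@18:L b2@19:R b7@22:L]
Beat 14 (L): throw ball5 h=9 -> lands@23:R; in-air after throw: [b6@15:R b1@16:L b3@17:R b4@18:L b2@19:R b7@22:L b5@23:R]
Beat 15 (R): throw ball6 h=6 -> lands@21:R; in-air after throw: [b1@16:L b3@17:R b4@18:L b2@19:R b6@21:R b7@22:L b5@23:R]
Beat 16 (L): throw ball1 h=4 -> lands@20:L; in-air after throw: [b3@17:R b4@18:L b2@19:R b1@20:L b6@21:R b7@22:L b5@23:R]
Beat 17 (R): throw ball3 h=9 -> lands@26:L; in-air after throw: [b4@18:L b2@19:R b1@20:L b6@21:R b7@22:L b5@23:R b3@26:L]
Beat 18 (L): throw ball4 h=9 -> lands@27:R; in-air after throw: [b2@19:R b1@20:L b6@21:R b7@22:L b5@23:R b3@26:L b4@27:R]
Ball 5: thrown@5 h=9 -> first land @14; rethrown@14 h=9 -> second land @23

Answer: 14 23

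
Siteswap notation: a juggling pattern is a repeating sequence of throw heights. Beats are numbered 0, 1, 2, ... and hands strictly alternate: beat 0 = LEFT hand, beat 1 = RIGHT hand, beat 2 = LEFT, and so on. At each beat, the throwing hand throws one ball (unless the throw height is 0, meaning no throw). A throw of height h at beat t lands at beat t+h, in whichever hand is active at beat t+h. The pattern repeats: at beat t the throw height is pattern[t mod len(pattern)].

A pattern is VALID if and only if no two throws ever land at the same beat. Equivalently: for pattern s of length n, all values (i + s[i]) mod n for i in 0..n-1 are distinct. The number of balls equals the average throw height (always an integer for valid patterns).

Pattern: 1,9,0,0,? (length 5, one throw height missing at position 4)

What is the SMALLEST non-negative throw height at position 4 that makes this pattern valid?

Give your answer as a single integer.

Answer: 0

Derivation:
i=0: (0 + 1) mod 5 = 1
i=1: (1 + 9) mod 5 = 0
i=2: (2 + 0) mod 5 = 2
i=3: (3 + 0) mod 5 = 3
i=4: s[i]=? (unknown)
Known residues: [0, 1, 2, 3]; need a permutation of 0..4, so missing residue r = 4
Need (4 + s) mod 5 = 4; smallest s = (4 - 4) mod 5 = 0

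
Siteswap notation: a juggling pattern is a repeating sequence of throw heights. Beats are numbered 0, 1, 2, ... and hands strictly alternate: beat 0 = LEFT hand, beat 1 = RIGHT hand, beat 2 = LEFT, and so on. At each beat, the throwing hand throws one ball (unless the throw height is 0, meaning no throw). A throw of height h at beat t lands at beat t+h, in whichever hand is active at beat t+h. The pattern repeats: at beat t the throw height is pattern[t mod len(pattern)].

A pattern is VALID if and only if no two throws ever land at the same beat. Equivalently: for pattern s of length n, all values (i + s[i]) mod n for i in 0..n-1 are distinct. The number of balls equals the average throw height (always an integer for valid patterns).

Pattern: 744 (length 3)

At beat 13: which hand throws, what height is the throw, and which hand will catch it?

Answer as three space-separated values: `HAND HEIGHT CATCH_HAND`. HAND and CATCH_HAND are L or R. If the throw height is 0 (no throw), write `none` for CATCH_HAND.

Beat 13: 13 mod 2 = 1, so hand = R
Throw height = pattern[13 mod 3] = pattern[1] = 4
Lands at beat 13+4=17, 17 mod 2 = 1, so catch hand = R

Answer: R 4 R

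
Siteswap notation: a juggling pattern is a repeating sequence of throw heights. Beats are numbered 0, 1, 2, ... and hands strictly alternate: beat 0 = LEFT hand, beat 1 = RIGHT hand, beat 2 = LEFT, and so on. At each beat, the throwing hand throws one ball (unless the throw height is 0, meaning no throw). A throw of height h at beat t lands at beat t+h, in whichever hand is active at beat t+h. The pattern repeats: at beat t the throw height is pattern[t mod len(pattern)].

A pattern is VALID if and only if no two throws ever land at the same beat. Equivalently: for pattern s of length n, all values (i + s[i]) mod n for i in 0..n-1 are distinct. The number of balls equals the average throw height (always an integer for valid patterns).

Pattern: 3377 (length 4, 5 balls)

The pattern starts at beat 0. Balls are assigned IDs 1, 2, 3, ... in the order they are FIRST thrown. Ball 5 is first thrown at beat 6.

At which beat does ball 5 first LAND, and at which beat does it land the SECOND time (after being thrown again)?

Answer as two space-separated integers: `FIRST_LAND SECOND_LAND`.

Answer: 13 16

Derivation:
Beat 0 (L): throw ball1 h=3 -> lands@3:R; in-air after throw: [b1@3:R]
Beat 1 (R): throw ball2 h=3 -> lands@4:L; in-air after throw: [b1@3:R b2@4:L]
Beat 2 (L): throw ball3 h=7 -> lands@9:R; in-air after throw: [b1@3:R b2@4:L b3@9:R]
Beat 3 (R): throw ball1 h=7 -> lands@10:L; in-air after throw: [b2@4:L b3@9:R b1@10:L]
Beat 4 (L): throw ball2 h=3 -> lands@7:R; in-air after throw: [b2@7:R b3@9:R b1@10:L]
Beat 5 (R): throw ball4 h=3 -> lands@8:L; in-air after throw: [b2@7:R b4@8:L b3@9:R b1@10:L]
Beat 6 (L): throw ball5 h=7 -> lands@13:R; in-air after throw: [b2@7:R b4@8:L b3@9:R b1@10:L b5@13:R]
Beat 7 (R): throw ball2 h=7 -> lands@14:L; in-air after throw: [b4@8:L b3@9:R b1@10:L b5@13:R b2@14:L]
Beat 8 (L): throw ball4 h=3 -> lands@11:R; in-air after throw: [b3@9:R b1@10:L b4@11:R b5@13:R b2@14:L]
Beat 9 (R): throw ball3 h=3 -> lands@12:L; in-air after throw: [b1@10:L b4@11:R b3@12:L b5@13:R b2@14:L]
Beat 10 (L): throw ball1 h=7 -> lands@17:R; in-air after throw: [b4@11:R b3@12:L b5@13:R b2@14:L b1@17:R]
Beat 11 (R): throw ball4 h=7 -> lands@18:L; in-air after throw: [b3@12:L b5@13:R b2@14:L b1@17:R b4@18:L]
Beat 12 (L): throw ball3 h=3 -> lands@15:R; in-air after throw: [b5@13:R b2@14:L b3@15:R b1@17:R b4@18:L]
Beat 13 (R): throw ball5 h=3 -> lands@16:L; in-air after throw: [b2@14:L b3@15:R b5@16:L b1@17:R b4@18:L]
Beat 14 (L): throw ball2 h=7 -> lands@21:R; in-air after throw: [b3@15:R b5@16:L b1@17:R b4@18:L b2@21:R]
Beat 15 (R): throw ball3 h=7 -> lands@22:L; in-air after throw: [b5@16:L b1@17:R b4@18:L b2@21:R b3@22:L]
Beat 16 (L): throw ball5 h=3 -> lands@19:R; in-air after throw: [b1@17:R b4@18:L b5@19:R b2@21:R b3@22:L]
Ball 5: thrown@6 h=7 -> first land @13; rethrown@13 h=3 -> second land @16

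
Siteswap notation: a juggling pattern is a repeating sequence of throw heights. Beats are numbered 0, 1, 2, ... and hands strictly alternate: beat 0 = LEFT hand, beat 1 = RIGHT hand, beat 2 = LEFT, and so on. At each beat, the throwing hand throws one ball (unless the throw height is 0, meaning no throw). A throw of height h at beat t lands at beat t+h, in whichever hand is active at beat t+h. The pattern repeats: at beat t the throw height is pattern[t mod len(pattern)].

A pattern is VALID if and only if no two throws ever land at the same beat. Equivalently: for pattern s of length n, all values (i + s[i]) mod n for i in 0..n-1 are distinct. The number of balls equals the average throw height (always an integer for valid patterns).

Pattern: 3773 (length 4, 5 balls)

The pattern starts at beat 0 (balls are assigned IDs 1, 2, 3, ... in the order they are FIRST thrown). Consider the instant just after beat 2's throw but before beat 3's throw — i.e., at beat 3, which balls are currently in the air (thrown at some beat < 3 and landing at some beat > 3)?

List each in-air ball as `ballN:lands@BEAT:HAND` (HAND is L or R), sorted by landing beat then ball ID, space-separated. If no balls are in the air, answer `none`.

Beat 0 (L): throw ball1 h=3 -> lands@3:R; in-air after throw: [b1@3:R]
Beat 1 (R): throw ball2 h=7 -> lands@8:L; in-air after throw: [b1@3:R b2@8:L]
Beat 2 (L): throw ball3 h=7 -> lands@9:R; in-air after throw: [b1@3:R b2@8:L b3@9:R]
Beat 3 (R): throw ball1 h=3 -> lands@6:L; in-air after throw: [b1@6:L b2@8:L b3@9:R]

Answer: ball2:lands@8:L ball3:lands@9:R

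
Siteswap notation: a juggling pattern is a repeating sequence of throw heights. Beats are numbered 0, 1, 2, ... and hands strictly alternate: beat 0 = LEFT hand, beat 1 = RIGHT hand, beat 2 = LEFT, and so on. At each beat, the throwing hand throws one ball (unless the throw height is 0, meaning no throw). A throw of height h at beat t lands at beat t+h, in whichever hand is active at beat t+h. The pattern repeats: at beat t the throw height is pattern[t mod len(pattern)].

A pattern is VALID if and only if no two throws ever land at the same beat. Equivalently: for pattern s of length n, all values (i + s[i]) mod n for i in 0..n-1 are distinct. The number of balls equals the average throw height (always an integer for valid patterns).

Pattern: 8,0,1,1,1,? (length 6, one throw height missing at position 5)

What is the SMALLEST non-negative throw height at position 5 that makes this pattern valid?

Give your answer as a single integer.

i=0: (0 + 8) mod 6 = 2
i=1: (1 + 0) mod 6 = 1
i=2: (2 + 1) mod 6 = 3
i=3: (3 + 1) mod 6 = 4
i=4: (4 + 1) mod 6 = 5
i=5: s[i]=? (unknown)
Known residues: [1, 2, 3, 4, 5]; need a permutation of 0..5, so missing residue r = 0
Need (5 + s) mod 6 = 0; smallest s = (0 - 5) mod 6 = 1

Answer: 1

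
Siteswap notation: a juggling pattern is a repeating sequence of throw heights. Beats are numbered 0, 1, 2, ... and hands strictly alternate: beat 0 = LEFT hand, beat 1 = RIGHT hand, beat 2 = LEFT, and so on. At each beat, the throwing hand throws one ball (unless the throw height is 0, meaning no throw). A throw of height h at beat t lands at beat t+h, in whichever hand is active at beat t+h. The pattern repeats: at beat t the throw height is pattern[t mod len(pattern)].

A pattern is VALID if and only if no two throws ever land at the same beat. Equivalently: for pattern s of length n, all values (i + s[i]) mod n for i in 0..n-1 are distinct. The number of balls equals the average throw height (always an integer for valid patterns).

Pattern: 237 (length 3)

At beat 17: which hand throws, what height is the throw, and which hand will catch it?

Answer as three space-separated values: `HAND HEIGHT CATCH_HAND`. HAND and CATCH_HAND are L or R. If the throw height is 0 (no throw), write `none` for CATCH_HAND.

Answer: R 7 L

Derivation:
Beat 17: 17 mod 2 = 1, so hand = R
Throw height = pattern[17 mod 3] = pattern[2] = 7
Lands at beat 17+7=24, 24 mod 2 = 0, so catch hand = L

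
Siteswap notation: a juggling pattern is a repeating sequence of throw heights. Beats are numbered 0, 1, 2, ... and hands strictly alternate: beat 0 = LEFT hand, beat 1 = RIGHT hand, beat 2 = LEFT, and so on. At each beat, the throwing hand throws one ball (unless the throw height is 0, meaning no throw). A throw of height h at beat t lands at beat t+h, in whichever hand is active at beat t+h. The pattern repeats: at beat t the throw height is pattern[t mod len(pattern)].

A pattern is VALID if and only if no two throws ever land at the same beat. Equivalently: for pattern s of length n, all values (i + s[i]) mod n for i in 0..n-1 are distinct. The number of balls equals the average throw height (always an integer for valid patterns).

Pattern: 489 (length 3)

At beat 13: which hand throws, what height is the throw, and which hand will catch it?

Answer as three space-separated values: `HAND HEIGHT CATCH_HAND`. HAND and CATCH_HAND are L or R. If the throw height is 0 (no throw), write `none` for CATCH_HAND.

Beat 13: 13 mod 2 = 1, so hand = R
Throw height = pattern[13 mod 3] = pattern[1] = 8
Lands at beat 13+8=21, 21 mod 2 = 1, so catch hand = R

Answer: R 8 R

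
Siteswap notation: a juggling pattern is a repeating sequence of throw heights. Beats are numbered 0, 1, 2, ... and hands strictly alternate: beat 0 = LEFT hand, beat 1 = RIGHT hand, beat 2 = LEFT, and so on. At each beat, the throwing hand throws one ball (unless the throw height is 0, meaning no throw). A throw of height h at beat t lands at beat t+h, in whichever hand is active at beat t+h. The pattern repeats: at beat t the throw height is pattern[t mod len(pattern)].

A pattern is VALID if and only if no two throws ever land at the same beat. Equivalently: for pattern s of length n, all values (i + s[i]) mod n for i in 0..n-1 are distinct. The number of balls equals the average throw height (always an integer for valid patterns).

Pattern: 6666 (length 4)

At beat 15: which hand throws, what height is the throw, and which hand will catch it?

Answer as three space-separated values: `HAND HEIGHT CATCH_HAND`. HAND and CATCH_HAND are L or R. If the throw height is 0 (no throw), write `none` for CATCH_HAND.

Beat 15: 15 mod 2 = 1, so hand = R
Throw height = pattern[15 mod 4] = pattern[3] = 6
Lands at beat 15+6=21, 21 mod 2 = 1, so catch hand = R

Answer: R 6 R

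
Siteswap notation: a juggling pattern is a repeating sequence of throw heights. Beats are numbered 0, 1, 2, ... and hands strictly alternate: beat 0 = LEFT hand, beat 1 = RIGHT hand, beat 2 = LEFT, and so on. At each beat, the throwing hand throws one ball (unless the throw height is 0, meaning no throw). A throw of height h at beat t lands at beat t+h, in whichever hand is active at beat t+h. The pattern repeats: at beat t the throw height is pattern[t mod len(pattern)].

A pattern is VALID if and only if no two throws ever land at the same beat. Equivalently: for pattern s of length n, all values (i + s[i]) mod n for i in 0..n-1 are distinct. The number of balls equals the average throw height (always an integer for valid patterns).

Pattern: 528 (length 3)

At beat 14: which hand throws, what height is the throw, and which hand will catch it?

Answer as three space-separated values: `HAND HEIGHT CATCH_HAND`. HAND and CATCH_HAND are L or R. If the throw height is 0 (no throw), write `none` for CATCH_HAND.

Answer: L 8 L

Derivation:
Beat 14: 14 mod 2 = 0, so hand = L
Throw height = pattern[14 mod 3] = pattern[2] = 8
Lands at beat 14+8=22, 22 mod 2 = 0, so catch hand = L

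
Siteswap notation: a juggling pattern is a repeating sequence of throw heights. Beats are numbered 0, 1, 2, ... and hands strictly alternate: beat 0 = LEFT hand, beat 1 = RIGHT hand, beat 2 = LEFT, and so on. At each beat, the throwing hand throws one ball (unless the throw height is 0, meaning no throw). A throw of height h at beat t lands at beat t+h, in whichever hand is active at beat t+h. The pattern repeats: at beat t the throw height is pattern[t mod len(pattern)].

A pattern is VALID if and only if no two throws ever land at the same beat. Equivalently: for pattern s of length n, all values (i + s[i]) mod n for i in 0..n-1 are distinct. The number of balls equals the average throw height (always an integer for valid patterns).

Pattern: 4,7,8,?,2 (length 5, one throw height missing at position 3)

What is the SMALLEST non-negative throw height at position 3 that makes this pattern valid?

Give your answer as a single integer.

Answer: 4

Derivation:
i=0: (0 + 4) mod 5 = 4
i=1: (1 + 7) mod 5 = 3
i=2: (2 + 8) mod 5 = 0
i=3: s[i]=? (unknown)
i=4: (4 + 2) mod 5 = 1
Known residues: [0, 1, 3, 4]; need a permutation of 0..4, so missing residue r = 2
Need (3 + s) mod 5 = 2; smallest s = (2 - 3) mod 5 = 4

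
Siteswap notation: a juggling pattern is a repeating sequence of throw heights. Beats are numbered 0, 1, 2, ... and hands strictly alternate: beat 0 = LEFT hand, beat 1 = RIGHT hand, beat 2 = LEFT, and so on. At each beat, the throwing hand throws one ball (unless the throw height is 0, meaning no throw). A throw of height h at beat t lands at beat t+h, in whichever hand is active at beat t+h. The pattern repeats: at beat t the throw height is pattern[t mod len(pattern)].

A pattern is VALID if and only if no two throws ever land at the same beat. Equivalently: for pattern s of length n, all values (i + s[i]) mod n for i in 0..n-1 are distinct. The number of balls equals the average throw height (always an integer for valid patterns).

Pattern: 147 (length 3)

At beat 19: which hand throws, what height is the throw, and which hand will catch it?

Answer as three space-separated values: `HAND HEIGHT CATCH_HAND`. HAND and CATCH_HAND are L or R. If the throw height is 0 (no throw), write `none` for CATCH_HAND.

Answer: R 4 R

Derivation:
Beat 19: 19 mod 2 = 1, so hand = R
Throw height = pattern[19 mod 3] = pattern[1] = 4
Lands at beat 19+4=23, 23 mod 2 = 1, so catch hand = R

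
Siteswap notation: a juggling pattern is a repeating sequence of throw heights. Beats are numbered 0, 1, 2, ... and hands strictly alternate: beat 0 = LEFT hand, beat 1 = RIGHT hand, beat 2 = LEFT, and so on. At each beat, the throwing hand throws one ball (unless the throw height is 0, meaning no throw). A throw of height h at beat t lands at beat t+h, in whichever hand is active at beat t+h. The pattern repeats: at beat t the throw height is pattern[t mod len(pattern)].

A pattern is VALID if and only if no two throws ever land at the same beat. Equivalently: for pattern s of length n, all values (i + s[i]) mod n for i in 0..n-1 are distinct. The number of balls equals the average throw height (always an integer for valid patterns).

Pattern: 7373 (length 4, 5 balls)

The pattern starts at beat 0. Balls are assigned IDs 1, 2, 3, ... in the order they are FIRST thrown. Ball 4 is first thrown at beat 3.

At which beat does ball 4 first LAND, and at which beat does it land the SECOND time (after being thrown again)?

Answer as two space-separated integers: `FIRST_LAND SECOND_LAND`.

Answer: 6 13

Derivation:
Beat 0 (L): throw ball1 h=7 -> lands@7:R; in-air after throw: [b1@7:R]
Beat 1 (R): throw ball2 h=3 -> lands@4:L; in-air after throw: [b2@4:L b1@7:R]
Beat 2 (L): throw ball3 h=7 -> lands@9:R; in-air after throw: [b2@4:L b1@7:R b3@9:R]
Beat 3 (R): throw ball4 h=3 -> lands@6:L; in-air after throw: [b2@4:L b4@6:L b1@7:R b3@9:R]
Beat 4 (L): throw ball2 h=7 -> lands@11:R; in-air after throw: [b4@6:L b1@7:R b3@9:R b2@11:R]
Beat 5 (R): throw ball5 h=3 -> lands@8:L; in-air after throw: [b4@6:L b1@7:R b5@8:L b3@9:R b2@11:R]
Beat 6 (L): throw ball4 h=7 -> lands@13:R; in-air after throw: [b1@7:R b5@8:L b3@9:R b2@11:R b4@13:R]
Beat 7 (R): throw ball1 h=3 -> lands@10:L; in-air after throw: [b5@8:L b3@9:R b1@10:L b2@11:R b4@13:R]
Beat 8 (L): throw ball5 h=7 -> lands@15:R; in-air after throw: [b3@9:R b1@10:L b2@11:R b4@13:R b5@15:R]
Beat 9 (R): throw ball3 h=3 -> lands@12:L; in-air after throw: [b1@10:L b2@11:R b3@12:L b4@13:R b5@15:R]
Beat 10 (L): throw ball1 h=7 -> lands@17:R; in-air after throw: [b2@11:R b3@12:L b4@13:R b5@15:R b1@17:R]
Beat 11 (R): throw ball2 h=3 -> lands@14:L; in-air after throw: [b3@12:L b4@13:R b2@14:L b5@15:R b1@17:R]
Beat 12 (L): throw ball3 h=7 -> lands@19:R; in-air after throw: [b4@13:R b2@14:L b5@15:R b1@17:R b3@19:R]
Beat 13 (R): throw ball4 h=3 -> lands@16:L; in-air after throw: [b2@14:L b5@15:R b4@16:L b1@17:R b3@19:R]
Ball 4: thrown@3 h=3 -> first land @6; rethrown@6 h=7 -> second land @13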